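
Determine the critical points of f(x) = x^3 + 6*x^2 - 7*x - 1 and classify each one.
f'(x) = 3*x^2 + 12*x - 7

Solve f'(x) = 0:
  3*x^2 + 12*x - 7 = 0 has no rational roots; quadratic formula: x = (-12 ± √228)/6.
  ⇒ x = -sqrt(57)/3 - 2 ≈ -4.5166, -2 + sqrt(57)/3 ≈ 0.5166

f''(x) = 6*x + 12
Second-derivative test at each critical point:
  f''(-4.5166) = -15.0997 < 0 → local maximum
  f''(0.5166) = 15.0997 > 0 → local minimum

Critical points: x = -sqrt(57)/3 - 2 ≈ -4.5166 (local maximum); x = -2 + sqrt(57)/3 ≈ 0.5166 (local minimum)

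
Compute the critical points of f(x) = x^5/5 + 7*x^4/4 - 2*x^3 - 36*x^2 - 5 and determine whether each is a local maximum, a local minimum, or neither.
f'(x) = x*(x^3 + 7*x^2 - 6*x - 72)

Solve f'(x) = 0:
  Factor: x^4 + 7*x^3 - 6*x^2 - 72*x = x*(x - 3)*(x + 4)*(x + 6) = 0.
  ⇒ x = -6, -4, 0, 3

f''(x) = 4*x^3 + 21*x^2 - 12*x - 72
Second-derivative test at each critical point:
  f''(-6) = -108 < 0 → local maximum
  f''(-4) = 56 > 0 → local minimum
  f''(0) = -72 < 0 → local maximum
  f''(3) = 189 > 0 → local minimum

Critical points: x = -6 (local maximum); x = -4 (local minimum); x = 0 (local maximum); x = 3 (local minimum)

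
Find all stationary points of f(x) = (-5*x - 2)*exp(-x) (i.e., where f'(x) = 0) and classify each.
f'(x) = (5*x - 3)*exp(-x)

Solve f'(x) = 0:
  f'(x) = (5*x - 3)·exp(-x) and exp(-x) > 0 for every x, so f'(x) = 0 ⇔ 5*x - 3 = 0.
  5*x - 3 = 0.
  ⇒ x = 3/5

f''(x) = (8 - 5*x)*exp(-x)
Second-derivative test at each critical point:
  f''(3/5) = 2.7441 > 0 → local minimum

Critical points: x = 3/5 (local minimum)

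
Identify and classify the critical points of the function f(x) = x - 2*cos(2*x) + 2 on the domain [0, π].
f'(x) = 4*sin(2*x) + 1

Solve f'(x) = 0 on [0, π]:
  f'(x) = 0 ⇔ sin(2*x) = -1/4, i.e. 2*x = arcsin(-1/4) + 2nπ or 2*x = π − arcsin(-1/4) + 2nπ; keep the solutions lying in [0, π].
  ⇒ x = asin(1/4)/2 + pi/2 ≈ 1.6971, pi - asin(1/4)/2 ≈ 3.0153

f''(x) = 8*cos(2*x)
Second-derivative test at each critical point:
  f''(1.6971) = -7.7460 < 0 → local maximum
  f''(3.0153) = 7.7460 > 0 → local minimum

Critical points: x = asin(1/4)/2 + pi/2 ≈ 1.6971 (local maximum); x = pi - asin(1/4)/2 ≈ 3.0153 (local minimum)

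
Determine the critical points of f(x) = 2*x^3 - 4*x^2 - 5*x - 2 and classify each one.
f'(x) = 6*x^2 - 8*x - 5

Solve f'(x) = 0:
  6*x^2 - 8*x - 5 = 0 has no rational roots; quadratic formula: x = (8 ± √184)/12.
  ⇒ x = 2/3 - sqrt(46)/6 ≈ -0.4637, 2/3 + sqrt(46)/6 ≈ 1.7971

f''(x) = 12*x - 8
Second-derivative test at each critical point:
  f''(-0.4637) = -13.5647 < 0 → local maximum
  f''(1.7971) = 13.5647 > 0 → local minimum

Critical points: x = 2/3 - sqrt(46)/6 ≈ -0.4637 (local maximum); x = 2/3 + sqrt(46)/6 ≈ 1.7971 (local minimum)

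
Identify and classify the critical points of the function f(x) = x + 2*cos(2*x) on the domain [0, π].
f'(x) = 1 - 4*sin(2*x)

Solve f'(x) = 0 on [0, π]:
  f'(x) = 0 ⇔ sin(2*x) = 1/4, i.e. 2*x = arcsin(1/4) + 2nπ or 2*x = π − arcsin(1/4) + 2nπ; keep the solutions lying in [0, π].
  ⇒ x = asin(1/4)/2 ≈ 0.1263, -asin(1/4)/2 + pi/2 ≈ 1.4445

f''(x) = -8*cos(2*x)
Second-derivative test at each critical point:
  f''(0.1263) = -7.7460 < 0 → local maximum
  f''(1.4445) = 7.7460 > 0 → local minimum

Critical points: x = asin(1/4)/2 ≈ 0.1263 (local maximum); x = -asin(1/4)/2 + pi/2 ≈ 1.4445 (local minimum)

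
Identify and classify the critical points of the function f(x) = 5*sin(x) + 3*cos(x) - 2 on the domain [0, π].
f'(x) = -3*sin(x) + 5*cos(x)

Solve f'(x) = 0 on [0, π]:
  f'(x) = 0 ⇔ 5*cos(x) = 3*sin(x) ⇔ tan(x) = 5/3, i.e. x = arctan(5/3) + nπ; keep the solutions lying in [0, π].
  ⇒ x = atan(5/3) ≈ 1.0304

f''(x) = -5*sin(x) - 3*cos(x)
Second-derivative test at each critical point:
  f''(1.0304) = -5.8310 < 0 → local maximum

Critical points: x = atan(5/3) ≈ 1.0304 (local maximum)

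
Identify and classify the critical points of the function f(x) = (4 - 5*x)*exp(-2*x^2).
f'(x) = (4*x*(5*x - 4) - 5)*exp(-2*x^2)

Solve f'(x) = 0:
  f'(x) = (20*x^2 - 16*x - 5)·exp(-2*x^2) and exp(-2*x^2) > 0 for every x, so f'(x) = 0 ⇔ 20*x^2 - 16*x - 5 = 0.
  20*x^2 - 16*x - 5 = 0 has no rational roots; quadratic formula: x = (16 ± √656)/40.
  ⇒ x = 2/5 - sqrt(41)/10 ≈ -0.2403, 2/5 + sqrt(41)/10 ≈ 1.0403

f''(x) = 4*(4*x^2*(4 - 5*x) + 15*x - 4)*exp(-2*x^2)
Second-derivative test at each critical point:
  f''(-0.2403) = -22.8187 < 0 → local maximum
  f''(1.0403) = 2.9405 > 0 → local minimum

Critical points: x = 2/5 - sqrt(41)/10 ≈ -0.2403 (local maximum); x = 2/5 + sqrt(41)/10 ≈ 1.0403 (local minimum)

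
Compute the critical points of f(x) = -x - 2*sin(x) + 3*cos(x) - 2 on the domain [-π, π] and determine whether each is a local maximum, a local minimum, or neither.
f'(x) = -3*sin(x) - 2*cos(x) - 1

Solve f'(x) = 0 on [-π, π]:
  f'(x) = 0 ⇔ -3*sin(x) - 2*cos(x) = 1. Write the left side as R·cos(x + φ) with R = √((-2)² + 3²) = sqrt(13), cos φ = -2*sqrt(13)/13, sin φ = 3*sqrt(13)/13; then cos(x + φ) = sqrt(13)/13. Solve for x and keep the solutions lying in [-π, π].
  ⇒ x = atan((-4*sqrt(3) - 3)/(-2 + 6*sqrt(3))) ≈ -0.8690, atan((-3 + 4*sqrt(3))/(-6*sqrt(3) - 2)) + pi ≈ 2.8346

f''(x) = 2*sin(x) - 3*cos(x)
Second-derivative test at each critical point:
  f''(-0.8690) = -3.4641 < 0 → local maximum
  f''(2.8346) = 3.4641 > 0 → local minimum

Critical points: x = atan((-4*sqrt(3) - 3)/(-2 + 6*sqrt(3))) ≈ -0.8690 (local maximum); x = atan((-3 + 4*sqrt(3))/(-6*sqrt(3) - 2)) + pi ≈ 2.8346 (local minimum)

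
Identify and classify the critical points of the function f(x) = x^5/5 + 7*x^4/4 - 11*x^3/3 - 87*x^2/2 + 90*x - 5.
f'(x) = x^4 + 7*x^3 - 11*x^2 - 87*x + 90

Solve f'(x) = 0:
  Factor: x^4 + 7*x^3 - 11*x^2 - 87*x + 90 = (x - 3)*(x - 1)*(x + 5)*(x + 6) = 0.
  ⇒ x = -6, -5, 1, 3

f''(x) = 4*x^3 + 21*x^2 - 22*x - 87
Second-derivative test at each critical point:
  f''(-6) = -63 < 0 → local maximum
  f''(-5) = 48 > 0 → local minimum
  f''(1) = -84 < 0 → local maximum
  f''(3) = 144 > 0 → local minimum

Critical points: x = -6 (local maximum); x = -5 (local minimum); x = 1 (local maximum); x = 3 (local minimum)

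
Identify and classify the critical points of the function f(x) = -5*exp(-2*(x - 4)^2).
f'(x) = 20*(x - 4)*exp(-2*(x - 4)^2)

Solve f'(x) = 0:
  f'(x) = (20*x - 80)·exp(-2*(x - 4)^2) and exp(-2*(x - 4)^2) > 0 for every x, so f'(x) = 0 ⇔ 20*x - 80 = 0.
  Factor: 20*x - 80 = 20*(x - 4) = 0.
  ⇒ x = 4

f''(x) = 20*(1 - 4*(x - 4)^2)*exp(-2*(x - 4)^2)
Second-derivative test at each critical point:
  f''(4) = 20 > 0 → local minimum

Critical points: x = 4 (local minimum)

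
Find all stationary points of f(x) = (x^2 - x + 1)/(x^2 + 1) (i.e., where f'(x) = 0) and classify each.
f'(x) = (x^2 - 1)/(x^4 + 2*x^2 + 1)

Solve f'(x) = 0:
  f'(x) = (x - 1)*(x + 1)/(x^2 + 1)^2; the denominator is positive wherever f is defined, so f'(x) = 0 ⇔ x^2 - 1 = 0.
  Factor: x^2 - 1 = (x - 1)*(x + 1) = 0.
  ⇒ x = -1, 1

f''(x) = 2*x*(3 - x^2)/(x^6 + 3*x^4 + 3*x^2 + 1)
Second-derivative test at each critical point:
  f''(-1) = -1/2 < 0 → local maximum
  f''(1) = 1/2 > 0 → local minimum

Critical points: x = -1 (local maximum); x = 1 (local minimum)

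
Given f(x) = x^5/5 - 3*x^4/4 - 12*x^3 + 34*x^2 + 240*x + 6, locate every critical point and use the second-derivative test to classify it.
f'(x) = x^4 - 3*x^3 - 36*x^2 + 68*x + 240

Solve f'(x) = 0:
  Factor: x^4 - 3*x^3 - 36*x^2 + 68*x + 240 = (x - 6)*(x - 4)*(x + 2)*(x + 5) = 0.
  ⇒ x = -5, -2, 4, 6

f''(x) = 4*x^3 - 9*x^2 - 72*x + 68
Second-derivative test at each critical point:
  f''(-5) = -297 < 0 → local maximum
  f''(-2) = 144 > 0 → local minimum
  f''(4) = -108 < 0 → local maximum
  f''(6) = 176 > 0 → local minimum

Critical points: x = -5 (local maximum); x = -2 (local minimum); x = 4 (local maximum); x = 6 (local minimum)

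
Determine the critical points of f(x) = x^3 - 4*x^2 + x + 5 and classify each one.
f'(x) = 3*x^2 - 8*x + 1

Solve f'(x) = 0:
  3*x^2 - 8*x + 1 = 0 has no rational roots; quadratic formula: x = (8 ± √52)/6.
  ⇒ x = 4/3 - sqrt(13)/3 ≈ 0.1315, sqrt(13)/3 + 4/3 ≈ 2.5352

f''(x) = 6*x - 8
Second-derivative test at each critical point:
  f''(0.1315) = -7.2111 < 0 → local maximum
  f''(2.5352) = 7.2111 > 0 → local minimum

Critical points: x = 4/3 - sqrt(13)/3 ≈ 0.1315 (local maximum); x = sqrt(13)/3 + 4/3 ≈ 2.5352 (local minimum)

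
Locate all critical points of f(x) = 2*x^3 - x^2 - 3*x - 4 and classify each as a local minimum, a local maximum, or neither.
f'(x) = 6*x^2 - 2*x - 3

Solve f'(x) = 0:
  6*x^2 - 2*x - 3 = 0 has no rational roots; quadratic formula: x = (2 ± √76)/12.
  ⇒ x = 1/6 - sqrt(19)/6 ≈ -0.5598, 1/6 + sqrt(19)/6 ≈ 0.8931

f''(x) = 12*x - 2
Second-derivative test at each critical point:
  f''(-0.5598) = -8.7178 < 0 → local maximum
  f''(0.8931) = 8.7178 > 0 → local minimum

Critical points: x = 1/6 - sqrt(19)/6 ≈ -0.5598 (local maximum); x = 1/6 + sqrt(19)/6 ≈ 0.8931 (local minimum)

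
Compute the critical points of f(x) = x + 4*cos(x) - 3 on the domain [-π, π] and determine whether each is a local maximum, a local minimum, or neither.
f'(x) = 1 - 4*sin(x)

Solve f'(x) = 0 on [-π, π]:
  f'(x) = 0 ⇔ sin(x) = 1/4, i.e. x = arcsin(1/4) + 2nπ or x = π − arcsin(1/4) + 2nπ; keep the solutions lying in [-π, π].
  ⇒ x = asin(1/4) ≈ 0.2527, pi - asin(1/4) ≈ 2.8889

f''(x) = -4*cos(x)
Second-derivative test at each critical point:
  f''(0.2527) = -3.8730 < 0 → local maximum
  f''(2.8889) = 3.8730 > 0 → local minimum

Critical points: x = asin(1/4) ≈ 0.2527 (local maximum); x = pi - asin(1/4) ≈ 2.8889 (local minimum)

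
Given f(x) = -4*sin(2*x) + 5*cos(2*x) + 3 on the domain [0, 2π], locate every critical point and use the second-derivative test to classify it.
f'(x) = -10*sin(2*x) - 8*cos(2*x)

Solve f'(x) = 0 on [0, 2π]:
  f'(x) = 0 ⇔ -4*cos(2*x) = 5*sin(2*x) ⇔ tan(2*x) = -4/5, i.e. 2*x = arctan(-4/5) + nπ; keep the solutions lying in [0, 2π].
  ⇒ x = -atan(4/5)/2 + pi/2 ≈ 1.2334, pi - atan(4/5)/2 ≈ 2.8042, -atan(4/5)/2 + 3*pi/2 ≈ 4.3750, -atan(4/5)/2 + 2*pi ≈ 5.9458

f''(x) = 16*sin(2*x) - 20*cos(2*x)
Second-derivative test at each critical point:
  f''(1.2334) = 25.6125 > 0 → local minimum
  f''(2.8042) = -25.6125 < 0 → local maximum
  f''(4.3750) = 25.6125 > 0 → local minimum
  f''(5.9458) = -25.6125 < 0 → local maximum

Critical points: x = -atan(4/5)/2 + pi/2 ≈ 1.2334 (local minimum); x = pi - atan(4/5)/2 ≈ 2.8042 (local maximum); x = -atan(4/5)/2 + 3*pi/2 ≈ 4.3750 (local minimum); x = -atan(4/5)/2 + 2*pi ≈ 5.9458 (local maximum)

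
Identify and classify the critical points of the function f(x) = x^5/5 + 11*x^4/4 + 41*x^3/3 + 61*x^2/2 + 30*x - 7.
f'(x) = x^4 + 11*x^3 + 41*x^2 + 61*x + 30

Solve f'(x) = 0:
  Factor: x^4 + 11*x^3 + 41*x^2 + 61*x + 30 = (x + 1)*(x + 2)*(x + 3)*(x + 5) = 0.
  ⇒ x = -5, -3, -2, -1

f''(x) = 4*x^3 + 33*x^2 + 82*x + 61
Second-derivative test at each critical point:
  f''(-5) = -24 < 0 → local maximum
  f''(-3) = 4 > 0 → local minimum
  f''(-2) = -3 < 0 → local maximum
  f''(-1) = 8 > 0 → local minimum

Critical points: x = -5 (local maximum); x = -3 (local minimum); x = -2 (local maximum); x = -1 (local minimum)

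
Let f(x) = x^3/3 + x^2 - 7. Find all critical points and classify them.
f'(x) = x*(x + 2)

Solve f'(x) = 0:
  Factor: x^2 + 2*x = x*(x + 2) = 0.
  ⇒ x = -2, 0

f''(x) = 2*x + 2
Second-derivative test at each critical point:
  f''(-2) = -2 < 0 → local maximum
  f''(0) = 2 > 0 → local minimum

Critical points: x = -2 (local maximum); x = 0 (local minimum)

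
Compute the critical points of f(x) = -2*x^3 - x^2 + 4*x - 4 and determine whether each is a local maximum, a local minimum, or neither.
f'(x) = -6*x^2 - 2*x + 4

Solve f'(x) = 0:
  Factor: -6*x^2 - 2*x + 4 = -2*(x + 1)*(3*x - 2) = 0.
  ⇒ x = -1, 2/3

f''(x) = -12*x - 2
Second-derivative test at each critical point:
  f''(-1) = 10 > 0 → local minimum
  f''(2/3) = -10 < 0 → local maximum

Critical points: x = -1 (local minimum); x = 2/3 (local maximum)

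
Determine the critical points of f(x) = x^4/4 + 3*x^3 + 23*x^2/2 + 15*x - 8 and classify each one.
f'(x) = x^3 + 9*x^2 + 23*x + 15

Solve f'(x) = 0:
  Factor: x^3 + 9*x^2 + 23*x + 15 = (x + 1)*(x + 3)*(x + 5) = 0.
  ⇒ x = -5, -3, -1

f''(x) = 3*x^2 + 18*x + 23
Second-derivative test at each critical point:
  f''(-5) = 8 > 0 → local minimum
  f''(-3) = -4 < 0 → local maximum
  f''(-1) = 8 > 0 → local minimum

Critical points: x = -5 (local minimum); x = -3 (local maximum); x = -1 (local minimum)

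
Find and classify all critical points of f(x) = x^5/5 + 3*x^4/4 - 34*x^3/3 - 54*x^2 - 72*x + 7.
f'(x) = x^4 + 3*x^3 - 34*x^2 - 108*x - 72

Solve f'(x) = 0:
  Factor: x^4 + 3*x^3 - 34*x^2 - 108*x - 72 = (x - 6)*(x + 1)*(x + 2)*(x + 6) = 0.
  ⇒ x = -6, -2, -1, 6

f''(x) = 4*x^3 + 9*x^2 - 68*x - 108
Second-derivative test at each critical point:
  f''(-6) = -240 < 0 → local maximum
  f''(-2) = 32 > 0 → local minimum
  f''(-1) = -35 < 0 → local maximum
  f''(6) = 672 > 0 → local minimum

Critical points: x = -6 (local maximum); x = -2 (local minimum); x = -1 (local maximum); x = 6 (local minimum)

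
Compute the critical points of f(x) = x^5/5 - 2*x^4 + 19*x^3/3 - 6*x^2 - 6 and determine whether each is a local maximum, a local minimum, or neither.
f'(x) = x*(x^3 - 8*x^2 + 19*x - 12)

Solve f'(x) = 0:
  Factor: x^4 - 8*x^3 + 19*x^2 - 12*x = x*(x - 4)*(x - 3)*(x - 1) = 0.
  ⇒ x = 0, 1, 3, 4

f''(x) = 4*x^3 - 24*x^2 + 38*x - 12
Second-derivative test at each critical point:
  f''(0) = -12 < 0 → local maximum
  f''(1) = 6 > 0 → local minimum
  f''(3) = -6 < 0 → local maximum
  f''(4) = 12 > 0 → local minimum

Critical points: x = 0 (local maximum); x = 1 (local minimum); x = 3 (local maximum); x = 4 (local minimum)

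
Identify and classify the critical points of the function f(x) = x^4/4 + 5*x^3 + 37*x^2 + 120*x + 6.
f'(x) = x^3 + 15*x^2 + 74*x + 120

Solve f'(x) = 0:
  Factor: x^3 + 15*x^2 + 74*x + 120 = (x + 4)*(x + 5)*(x + 6) = 0.
  ⇒ x = -6, -5, -4

f''(x) = 3*x^2 + 30*x + 74
Second-derivative test at each critical point:
  f''(-6) = 2 > 0 → local minimum
  f''(-5) = -1 < 0 → local maximum
  f''(-4) = 2 > 0 → local minimum

Critical points: x = -6 (local minimum); x = -5 (local maximum); x = -4 (local minimum)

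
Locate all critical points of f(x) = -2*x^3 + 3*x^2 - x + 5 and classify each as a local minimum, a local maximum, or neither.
f'(x) = -6*x^2 + 6*x - 1

Solve f'(x) = 0:
  6*x^2 - 6*x + 1 = 0 has no rational roots; quadratic formula: x = (6 ± √12)/12.
  ⇒ x = 1/2 - sqrt(3)/6 ≈ 0.2113, sqrt(3)/6 + 1/2 ≈ 0.7887

f''(x) = 6 - 12*x
Second-derivative test at each critical point:
  f''(0.2113) = 3.4641 > 0 → local minimum
  f''(0.7887) = -3.4641 < 0 → local maximum

Critical points: x = 1/2 - sqrt(3)/6 ≈ 0.2113 (local minimum); x = sqrt(3)/6 + 1/2 ≈ 0.7887 (local maximum)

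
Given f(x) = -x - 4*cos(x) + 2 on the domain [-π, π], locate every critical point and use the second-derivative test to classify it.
f'(x) = 4*sin(x) - 1

Solve f'(x) = 0 on [-π, π]:
  f'(x) = 0 ⇔ sin(x) = 1/4, i.e. x = arcsin(1/4) + 2nπ or x = π − arcsin(1/4) + 2nπ; keep the solutions lying in [-π, π].
  ⇒ x = asin(1/4) ≈ 0.2527, pi - asin(1/4) ≈ 2.8889

f''(x) = 4*cos(x)
Second-derivative test at each critical point:
  f''(0.2527) = 3.8730 > 0 → local minimum
  f''(2.8889) = -3.8730 < 0 → local maximum

Critical points: x = asin(1/4) ≈ 0.2527 (local minimum); x = pi - asin(1/4) ≈ 2.8889 (local maximum)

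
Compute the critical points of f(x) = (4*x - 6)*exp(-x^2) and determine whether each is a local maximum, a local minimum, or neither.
f'(x) = 4*(-x*(2*x - 3) + 1)*exp(-x^2)

Solve f'(x) = 0:
  f'(x) = (-8*x^2 + 12*x + 4)·exp(-x^2) and exp(-x^2) > 0 for every x, so f'(x) = 0 ⇔ -8*x^2 + 12*x + 4 = 0.
  Factor: -8*x^2 + 12*x + 4 = -4*(2*x^2 - 3*x - 1); 2*x^2 - 3*x - 1 = 0 has no rational roots; quadratic formula: x = (3 ± √17)/4.
  ⇒ x = 3/4 - sqrt(17)/4 ≈ -0.2808, 3/4 + sqrt(17)/4 ≈ 1.7808

f''(x) = 4*(2*x^2*(2*x - 3) - 6*x + 3)*exp(-x^2)
Second-derivative test at each critical point:
  f''(-0.2808) = 15.2422 > 0 → local minimum
  f''(1.7808) = -0.6919 < 0 → local maximum

Critical points: x = 3/4 - sqrt(17)/4 ≈ -0.2808 (local minimum); x = 3/4 + sqrt(17)/4 ≈ 1.7808 (local maximum)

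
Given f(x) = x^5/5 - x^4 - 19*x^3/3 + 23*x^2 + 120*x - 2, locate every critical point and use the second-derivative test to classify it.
f'(x) = x^4 - 4*x^3 - 19*x^2 + 46*x + 120

Solve f'(x) = 0:
  Factor: x^4 - 4*x^3 - 19*x^2 + 46*x + 120 = (x - 5)*(x - 4)*(x + 2)*(x + 3) = 0.
  ⇒ x = -3, -2, 4, 5

f''(x) = 4*x^3 - 12*x^2 - 38*x + 46
Second-derivative test at each critical point:
  f''(-3) = -56 < 0 → local maximum
  f''(-2) = 42 > 0 → local minimum
  f''(4) = -42 < 0 → local maximum
  f''(5) = 56 > 0 → local minimum

Critical points: x = -3 (local maximum); x = -2 (local minimum); x = 4 (local maximum); x = 5 (local minimum)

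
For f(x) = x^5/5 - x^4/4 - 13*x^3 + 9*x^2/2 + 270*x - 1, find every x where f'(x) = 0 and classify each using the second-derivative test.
f'(x) = x^4 - x^3 - 39*x^2 + 9*x + 270

Solve f'(x) = 0:
  Factor: x^4 - x^3 - 39*x^2 + 9*x + 270 = (x - 6)*(x - 3)*(x + 3)*(x + 5) = 0.
  ⇒ x = -5, -3, 3, 6

f''(x) = 4*x^3 - 3*x^2 - 78*x + 9
Second-derivative test at each critical point:
  f''(-5) = -176 < 0 → local maximum
  f''(-3) = 108 > 0 → local minimum
  f''(3) = -144 < 0 → local maximum
  f''(6) = 297 > 0 → local minimum

Critical points: x = -5 (local maximum); x = -3 (local minimum); x = 3 (local maximum); x = 6 (local minimum)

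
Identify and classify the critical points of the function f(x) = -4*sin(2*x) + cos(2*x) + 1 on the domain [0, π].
f'(x) = -2*sin(2*x) - 8*cos(2*x)

Solve f'(x) = 0 on [0, π]:
  f'(x) = 0 ⇔ -4*cos(2*x) = sin(2*x) ⇔ tan(2*x) = -4, i.e. 2*x = arctan(-4) + nπ; keep the solutions lying in [0, π].
  ⇒ x = -atan(4)/2 + pi/2 ≈ 0.9079, pi - atan(4)/2 ≈ 2.4787

f''(x) = 16*sin(2*x) - 4*cos(2*x)
Second-derivative test at each critical point:
  f''(0.9079) = 16.4924 > 0 → local minimum
  f''(2.4787) = -16.4924 < 0 → local maximum

Critical points: x = -atan(4)/2 + pi/2 ≈ 0.9079 (local minimum); x = pi - atan(4)/2 ≈ 2.4787 (local maximum)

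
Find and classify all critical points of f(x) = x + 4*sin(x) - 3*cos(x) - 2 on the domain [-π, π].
f'(x) = 3*sin(x) + 4*cos(x) + 1

Solve f'(x) = 0 on [-π, π]:
  f'(x) = 0 ⇔ 3*sin(x) + 4*cos(x) = -1. Write the left side as R·cos(x + φ) with R = √(4² + (-3)²) = 5, cos φ = 4/5, sin φ = -3/5; then cos(x + φ) = -1/5. Solve for x and keep the solutions lying in [-π, π].
  ⇒ x = atan((-8*sqrt(6) - 3)/(-4 + 6*sqrt(6))) ≈ -1.1287, atan((-3 + 8*sqrt(6))/(-6*sqrt(6) - 4)) + pi ≈ 2.4157

f''(x) = -4*sin(x) + 3*cos(x)
Second-derivative test at each critical point:
  f''(-1.1287) = 4.8990 > 0 → local minimum
  f''(2.4157) = -4.8990 < 0 → local maximum

Critical points: x = atan((-8*sqrt(6) - 3)/(-4 + 6*sqrt(6))) ≈ -1.1287 (local minimum); x = atan((-3 + 8*sqrt(6))/(-6*sqrt(6) - 4)) + pi ≈ 2.4157 (local maximum)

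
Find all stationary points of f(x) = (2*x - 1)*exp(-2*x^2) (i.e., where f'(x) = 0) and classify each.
f'(x) = 2*(-2*x*(2*x - 1) + 1)*exp(-2*x^2)

Solve f'(x) = 0:
  f'(x) = (-8*x^2 + 4*x + 2)·exp(-2*x^2) and exp(-2*x^2) > 0 for every x, so f'(x) = 0 ⇔ -8*x^2 + 4*x + 2 = 0.
  Factor: -8*x^2 + 4*x + 2 = -2*(4*x^2 - 2*x - 1); 4*x^2 - 2*x - 1 = 0 has no rational roots; quadratic formula: x = (2 ± √20)/8.
  ⇒ x = 1/4 - sqrt(5)/4 ≈ -0.3090, 1/4 + sqrt(5)/4 ≈ 0.8090

f''(x) = 4*(4*x^2*(2*x - 1) - 6*x + 1)*exp(-2*x^2)
Second-derivative test at each critical point:
  f''(-0.3090) = 7.3893 > 0 → local minimum
  f''(0.8090) = -2.4157 < 0 → local maximum

Critical points: x = 1/4 - sqrt(5)/4 ≈ -0.3090 (local minimum); x = 1/4 + sqrt(5)/4 ≈ 0.8090 (local maximum)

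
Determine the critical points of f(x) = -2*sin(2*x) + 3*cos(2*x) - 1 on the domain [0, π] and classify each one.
f'(x) = -6*sin(2*x) - 4*cos(2*x)

Solve f'(x) = 0 on [0, π]:
  f'(x) = 0 ⇔ -2*cos(2*x) = 3*sin(2*x) ⇔ tan(2*x) = -2/3, i.e. 2*x = arctan(-2/3) + nπ; keep the solutions lying in [0, π].
  ⇒ x = -atan(2/3)/2 + pi/2 ≈ 1.2768, pi - atan(2/3)/2 ≈ 2.8476

f''(x) = 8*sin(2*x) - 12*cos(2*x)
Second-derivative test at each critical point:
  f''(1.2768) = 14.4222 > 0 → local minimum
  f''(2.8476) = -14.4222 < 0 → local maximum

Critical points: x = -atan(2/3)/2 + pi/2 ≈ 1.2768 (local minimum); x = pi - atan(2/3)/2 ≈ 2.8476 (local maximum)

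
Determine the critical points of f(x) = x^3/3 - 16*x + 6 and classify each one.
f'(x) = x^2 - 16

Solve f'(x) = 0:
  Factor: x^2 - 16 = (x - 4)*(x + 4) = 0.
  ⇒ x = -4, 4

f''(x) = 2*x
Second-derivative test at each critical point:
  f''(-4) = -8 < 0 → local maximum
  f''(4) = 8 > 0 → local minimum

Critical points: x = -4 (local maximum); x = 4 (local minimum)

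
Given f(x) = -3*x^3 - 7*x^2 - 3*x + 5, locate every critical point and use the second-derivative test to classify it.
f'(x) = -9*x^2 - 14*x - 3

Solve f'(x) = 0:
  9*x^2 + 14*x + 3 = 0 has no rational roots; quadratic formula: x = (-14 ± √88)/18.
  ⇒ x = -7/9 - sqrt(22)/9 ≈ -1.2989, -7/9 + sqrt(22)/9 ≈ -0.2566

f''(x) = -18*x - 14
Second-derivative test at each critical point:
  f''(-1.2989) = 9.3808 > 0 → local minimum
  f''(-0.2566) = -9.3808 < 0 → local maximum

Critical points: x = -7/9 - sqrt(22)/9 ≈ -1.2989 (local minimum); x = -7/9 + sqrt(22)/9 ≈ -0.2566 (local maximum)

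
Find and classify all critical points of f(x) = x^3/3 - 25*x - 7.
f'(x) = x^2 - 25

Solve f'(x) = 0:
  Factor: x^2 - 25 = (x - 5)*(x + 5) = 0.
  ⇒ x = -5, 5

f''(x) = 2*x
Second-derivative test at each critical point:
  f''(-5) = -10 < 0 → local maximum
  f''(5) = 10 > 0 → local minimum

Critical points: x = -5 (local maximum); x = 5 (local minimum)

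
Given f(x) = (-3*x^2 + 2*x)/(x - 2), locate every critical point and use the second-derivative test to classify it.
f'(x) = (-3*x^2 + 12*x - 4)/(x^2 - 4*x + 4)

Solve f'(x) = 0:
  f'(x) = -(3*x^2 - 12*x + 4)/(x - 2)^2; the denominator is positive wherever f is defined, so f'(x) = 0 ⇔ -3*x^2 + 12*x - 4 = 0.
  3*x^2 - 12*x + 4 = 0 has no rational roots; quadratic formula: x = (12 ± √96)/6.
  ⇒ x = 2 - 2*sqrt(6)/3 ≈ 0.3670, 2*sqrt(6)/3 + 2 ≈ 3.6330

f''(x) = -16/(x^3 - 6*x^2 + 12*x - 8)
Second-derivative test at each critical point:
  f''(0.3670) = 3.6742 > 0 → local minimum
  f''(3.6330) = -3.6742 < 0 → local maximum

Critical points: x = 2 - 2*sqrt(6)/3 ≈ 0.3670 (local minimum); x = 2*sqrt(6)/3 + 2 ≈ 3.6330 (local maximum)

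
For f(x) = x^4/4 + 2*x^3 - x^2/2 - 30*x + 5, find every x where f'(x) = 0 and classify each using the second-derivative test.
f'(x) = x^3 + 6*x^2 - x - 30

Solve f'(x) = 0:
  Factor: x^3 + 6*x^2 - x - 30 = (x - 2)*(x + 3)*(x + 5) = 0.
  ⇒ x = -5, -3, 2

f''(x) = 3*x^2 + 12*x - 1
Second-derivative test at each critical point:
  f''(-5) = 14 > 0 → local minimum
  f''(-3) = -10 < 0 → local maximum
  f''(2) = 35 > 0 → local minimum

Critical points: x = -5 (local minimum); x = -3 (local maximum); x = 2 (local minimum)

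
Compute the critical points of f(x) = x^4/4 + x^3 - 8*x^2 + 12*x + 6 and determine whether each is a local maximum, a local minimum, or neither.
f'(x) = x^3 + 3*x^2 - 16*x + 12

Solve f'(x) = 0:
  Factor: x^3 + 3*x^2 - 16*x + 12 = (x - 2)*(x - 1)*(x + 6) = 0.
  ⇒ x = -6, 1, 2

f''(x) = 3*x^2 + 6*x - 16
Second-derivative test at each critical point:
  f''(-6) = 56 > 0 → local minimum
  f''(1) = -7 < 0 → local maximum
  f''(2) = 8 > 0 → local minimum

Critical points: x = -6 (local minimum); x = 1 (local maximum); x = 2 (local minimum)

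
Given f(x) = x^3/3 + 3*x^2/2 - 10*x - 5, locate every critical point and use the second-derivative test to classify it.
f'(x) = x^2 + 3*x - 10

Solve f'(x) = 0:
  Factor: x^2 + 3*x - 10 = (x - 2)*(x + 5) = 0.
  ⇒ x = -5, 2

f''(x) = 2*x + 3
Second-derivative test at each critical point:
  f''(-5) = -7 < 0 → local maximum
  f''(2) = 7 > 0 → local minimum

Critical points: x = -5 (local maximum); x = 2 (local minimum)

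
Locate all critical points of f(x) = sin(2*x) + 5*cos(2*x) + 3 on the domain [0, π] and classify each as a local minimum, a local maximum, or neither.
f'(x) = -10*sin(2*x) + 2*cos(2*x)

Solve f'(x) = 0 on [0, π]:
  f'(x) = 0 ⇔ cos(2*x) = 5*sin(2*x) ⇔ tan(2*x) = 1/5, i.e. 2*x = arctan(1/5) + nπ; keep the solutions lying in [0, π].
  ⇒ x = atan(1/5)/2 ≈ 0.0987, atan(1/5)/2 + pi/2 ≈ 1.6695

f''(x) = -4*sin(2*x) - 20*cos(2*x)
Second-derivative test at each critical point:
  f''(0.0987) = -20.3961 < 0 → local maximum
  f''(1.6695) = 20.3961 > 0 → local minimum

Critical points: x = atan(1/5)/2 ≈ 0.0987 (local maximum); x = atan(1/5)/2 + pi/2 ≈ 1.6695 (local minimum)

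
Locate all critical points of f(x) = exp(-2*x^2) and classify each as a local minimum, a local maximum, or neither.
f'(x) = -4*x*exp(-2*x^2)

Solve f'(x) = 0:
  f'(x) = (-4*x)·exp(-2*x^2) and exp(-2*x^2) > 0 for every x, so f'(x) = 0 ⇔ -4*x = 0.
  -4*x = 0.
  ⇒ x = 0

f''(x) = 4*(4*x^2 - 1)*exp(-2*x^2)
Second-derivative test at each critical point:
  f''(0) = -4 < 0 → local maximum

Critical points: x = 0 (local maximum)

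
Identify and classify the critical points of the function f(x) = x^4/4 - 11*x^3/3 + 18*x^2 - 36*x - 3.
f'(x) = x^3 - 11*x^2 + 36*x - 36

Solve f'(x) = 0:
  Factor: x^3 - 11*x^2 + 36*x - 36 = (x - 6)*(x - 3)*(x - 2) = 0.
  ⇒ x = 2, 3, 6

f''(x) = 3*x^2 - 22*x + 36
Second-derivative test at each critical point:
  f''(2) = 4 > 0 → local minimum
  f''(3) = -3 < 0 → local maximum
  f''(6) = 12 > 0 → local minimum

Critical points: x = 2 (local minimum); x = 3 (local maximum); x = 6 (local minimum)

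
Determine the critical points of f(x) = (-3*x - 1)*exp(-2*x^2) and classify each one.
f'(x) = (4*x*(3*x + 1) - 3)*exp(-2*x^2)

Solve f'(x) = 0:
  f'(x) = (12*x^2 + 4*x - 3)·exp(-2*x^2) and exp(-2*x^2) > 0 for every x, so f'(x) = 0 ⇔ 12*x^2 + 4*x - 3 = 0.
  12*x^2 + 4*x - 3 = 0 has no rational roots; quadratic formula: x = (-4 ± √160)/24.
  ⇒ x = -sqrt(10)/6 - 1/6 ≈ -0.6937, -1/6 + sqrt(10)/6 ≈ 0.3604

f''(x) = 4*(-12*x^3 - 4*x^2 + 9*x + 1)*exp(-2*x^2)
Second-derivative test at each critical point:
  f''(-0.6937) = -4.8313 < 0 → local maximum
  f''(0.3604) = 9.7556 > 0 → local minimum

Critical points: x = -sqrt(10)/6 - 1/6 ≈ -0.6937 (local maximum); x = -1/6 + sqrt(10)/6 ≈ 0.3604 (local minimum)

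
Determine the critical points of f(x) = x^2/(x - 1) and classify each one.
f'(x) = x*(x - 2)/(x^2 - 2*x + 1)

Solve f'(x) = 0:
  f'(x) = x*(x - 2)/(x - 1)^2; the denominator is positive wherever f is defined, so f'(x) = 0 ⇔ x^2 - 2*x = 0.
  Factor: x^2 - 2*x = x*(x - 2) = 0.
  ⇒ x = 0, 2

f''(x) = 2/(x^3 - 3*x^2 + 3*x - 1)
Second-derivative test at each critical point:
  f''(0) = -2 < 0 → local maximum
  f''(2) = 2 > 0 → local minimum

Critical points: x = 0 (local maximum); x = 2 (local minimum)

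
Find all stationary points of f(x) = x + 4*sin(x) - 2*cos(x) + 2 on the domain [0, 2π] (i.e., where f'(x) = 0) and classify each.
f'(x) = 2*sin(x) + 4*cos(x) + 1

Solve f'(x) = 0 on [0, 2π]:
  f'(x) = 0 ⇔ 2*sin(x) + 4*cos(x) = -1. Write the left side as R·cos(x + φ) with R = √(4² + (-2)²) = 2*sqrt(5), cos φ = 2*sqrt(5)/5, sin φ = -sqrt(5)/5; then cos(x + φ) = -sqrt(5)/10. Solve for x and keep the solutions lying in [0, 2π].
  ⇒ x = atan((-1 + 2*sqrt(19))/(-sqrt(19) - 2)) + pi ≈ 2.2600, atan((-2*sqrt(19) - 1)/(-2 + sqrt(19))) + 2*pi ≈ 4.9505

f''(x) = -4*sin(x) + 2*cos(x)
Second-derivative test at each critical point:
  f''(2.2600) = -4.3589 < 0 → local maximum
  f''(4.9505) = 4.3589 > 0 → local minimum

Critical points: x = atan((-1 + 2*sqrt(19))/(-sqrt(19) - 2)) + pi ≈ 2.2600 (local maximum); x = atan((-2*sqrt(19) - 1)/(-2 + sqrt(19))) + 2*pi ≈ 4.9505 (local minimum)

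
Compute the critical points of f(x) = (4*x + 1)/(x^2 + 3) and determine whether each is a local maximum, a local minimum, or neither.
f'(x) = 2*(-2*x^2 - x + 6)/(x^4 + 6*x^2 + 9)

Solve f'(x) = 0:
  f'(x) = -2*(x + 2)*(2*x - 3)/(x^2 + 3)^2; the denominator is positive wherever f is defined, so f'(x) = 0 ⇔ -4*x^2 - 2*x + 12 = 0.
  Factor: -4*x^2 - 2*x + 12 = -2*(x + 2)*(2*x - 3) = 0.
  ⇒ x = -2, 3/2

f''(x) = 2*(4*x^2*(4*x + 1) - (12*x + 1)*(x^2 + 3))/(x^2 + 3)^3
Second-derivative test at each critical point:
  f''(-2) = 2/7 > 0 → local minimum
  f''(3/2) = -32/63 < 0 → local maximum

Critical points: x = -2 (local minimum); x = 3/2 (local maximum)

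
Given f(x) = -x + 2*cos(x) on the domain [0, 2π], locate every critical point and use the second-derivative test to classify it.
f'(x) = -2*sin(x) - 1

Solve f'(x) = 0 on [0, 2π]:
  f'(x) = 0 ⇔ sin(x) = -1/2, i.e. x = arcsin(-1/2) + 2nπ or x = π − arcsin(-1/2) + 2nπ; keep the solutions lying in [0, 2π].
  ⇒ x = 7*pi/6 ≈ 3.6652, 11*pi/6 ≈ 5.7596

f''(x) = -2*cos(x)
Second-derivative test at each critical point:
  f''(3.6652) = 1.7321 > 0 → local minimum
  f''(5.7596) = -1.7321 < 0 → local maximum

Critical points: x = 7*pi/6 ≈ 3.6652 (local minimum); x = 11*pi/6 ≈ 5.7596 (local maximum)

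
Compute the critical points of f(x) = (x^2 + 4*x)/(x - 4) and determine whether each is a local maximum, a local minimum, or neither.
f'(x) = (x^2 - 8*x - 16)/(x^2 - 8*x + 16)

Solve f'(x) = 0:
  f'(x) = (x^2 - 8*x - 16)/(x - 4)^2; the denominator is positive wherever f is defined, so f'(x) = 0 ⇔ x^2 - 8*x - 16 = 0.
  x^2 - 8*x - 16 = 0 has no rational roots; quadratic formula: x = (8 ± √128)/2.
  ⇒ x = 4 - 4*sqrt(2) ≈ -1.6569, 4 + 4*sqrt(2) ≈ 9.6569

f''(x) = 64/(x^3 - 12*x^2 + 48*x - 64)
Second-derivative test at each critical point:
  f''(-1.6569) = -0.3536 < 0 → local maximum
  f''(9.6569) = 0.3536 > 0 → local minimum

Critical points: x = 4 - 4*sqrt(2) ≈ -1.6569 (local maximum); x = 4 + 4*sqrt(2) ≈ 9.6569 (local minimum)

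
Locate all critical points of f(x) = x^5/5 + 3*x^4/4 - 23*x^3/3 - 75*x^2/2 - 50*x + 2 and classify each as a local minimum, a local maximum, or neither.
f'(x) = x^4 + 3*x^3 - 23*x^2 - 75*x - 50

Solve f'(x) = 0:
  Factor: x^4 + 3*x^3 - 23*x^2 - 75*x - 50 = (x - 5)*(x + 1)*(x + 2)*(x + 5) = 0.
  ⇒ x = -5, -2, -1, 5

f''(x) = 4*x^3 + 9*x^2 - 46*x - 75
Second-derivative test at each critical point:
  f''(-5) = -120 < 0 → local maximum
  f''(-2) = 21 > 0 → local minimum
  f''(-1) = -24 < 0 → local maximum
  f''(5) = 420 > 0 → local minimum

Critical points: x = -5 (local maximum); x = -2 (local minimum); x = -1 (local maximum); x = 5 (local minimum)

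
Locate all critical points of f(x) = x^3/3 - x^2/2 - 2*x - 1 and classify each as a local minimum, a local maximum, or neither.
f'(x) = x^2 - x - 2

Solve f'(x) = 0:
  Factor: x^2 - x - 2 = (x - 2)*(x + 1) = 0.
  ⇒ x = -1, 2

f''(x) = 2*x - 1
Second-derivative test at each critical point:
  f''(-1) = -3 < 0 → local maximum
  f''(2) = 3 > 0 → local minimum

Critical points: x = -1 (local maximum); x = 2 (local minimum)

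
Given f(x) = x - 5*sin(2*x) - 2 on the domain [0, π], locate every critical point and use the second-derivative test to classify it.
f'(x) = 1 - 10*cos(2*x)

Solve f'(x) = 0 on [0, π]:
  f'(x) = 0 ⇔ cos(2*x) = 1/10, i.e. 2*x = ±arccos(1/10) + 2nπ; keep the solutions lying in [0, π].
  ⇒ x = acos(1/10)/2 ≈ 0.7353, pi - acos(1/10)/2 ≈ 2.4063

f''(x) = 20*sin(2*x)
Second-derivative test at each critical point:
  f''(0.7353) = 19.8997 > 0 → local minimum
  f''(2.4063) = -19.8997 < 0 → local maximum

Critical points: x = acos(1/10)/2 ≈ 0.7353 (local minimum); x = pi - acos(1/10)/2 ≈ 2.4063 (local maximum)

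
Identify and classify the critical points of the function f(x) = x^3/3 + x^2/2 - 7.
f'(x) = x*(x + 1)

Solve f'(x) = 0:
  Factor: x^2 + x = x*(x + 1) = 0.
  ⇒ x = -1, 0

f''(x) = 2*x + 1
Second-derivative test at each critical point:
  f''(-1) = -1 < 0 → local maximum
  f''(0) = 1 > 0 → local minimum

Critical points: x = -1 (local maximum); x = 0 (local minimum)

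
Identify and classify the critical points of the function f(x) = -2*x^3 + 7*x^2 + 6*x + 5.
f'(x) = -6*x^2 + 14*x + 6

Solve f'(x) = 0:
  Factor: -6*x^2 + 14*x + 6 = -2*(3*x^2 - 7*x - 3); 3*x^2 - 7*x - 3 = 0 has no rational roots; quadratic formula: x = (7 ± √85)/6.
  ⇒ x = 7/6 - sqrt(85)/6 ≈ -0.3699, 7/6 + sqrt(85)/6 ≈ 2.7033

f''(x) = 14 - 12*x
Second-derivative test at each critical point:
  f''(-0.3699) = 18.4391 > 0 → local minimum
  f''(2.7033) = -18.4391 < 0 → local maximum

Critical points: x = 7/6 - sqrt(85)/6 ≈ -0.3699 (local minimum); x = 7/6 + sqrt(85)/6 ≈ 2.7033 (local maximum)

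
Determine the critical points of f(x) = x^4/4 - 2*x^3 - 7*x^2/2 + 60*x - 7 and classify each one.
f'(x) = x^3 - 6*x^2 - 7*x + 60

Solve f'(x) = 0:
  Factor: x^3 - 6*x^2 - 7*x + 60 = (x - 5)*(x - 4)*(x + 3) = 0.
  ⇒ x = -3, 4, 5

f''(x) = 3*x^2 - 12*x - 7
Second-derivative test at each critical point:
  f''(-3) = 56 > 0 → local minimum
  f''(4) = -7 < 0 → local maximum
  f''(5) = 8 > 0 → local minimum

Critical points: x = -3 (local minimum); x = 4 (local maximum); x = 5 (local minimum)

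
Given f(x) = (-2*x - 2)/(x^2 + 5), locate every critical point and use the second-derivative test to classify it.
f'(x) = 2*(-x^2 + 2*x*(x + 1) - 5)/(x^2 + 5)^2

Solve f'(x) = 0:
  f'(x) = 2*(x^2 + 2*x - 5)/(x^2 + 5)^2; the denominator is positive wherever f is defined, so f'(x) = 0 ⇔ 2*x^2 + 4*x - 10 = 0.
  Factor: 2*x^2 + 4*x - 10 = 2*(x^2 + 2*x - 5); x^2 + 2*x - 5 = 0 has no rational roots; quadratic formula: x = (-2 ± √24)/2.
  ⇒ x = -sqrt(6) - 1 ≈ -3.4495, -1 + sqrt(6) ≈ 1.4495

f''(x) = 4*(-4*x^2*(x + 1) + (3*x + 1)*(x^2 + 5))/(x^2 + 5)^3
Second-derivative test at each critical point:
  f''(-3.4495) = -0.0343 < 0 → local maximum
  f''(1.4495) = 0.1943 > 0 → local minimum

Critical points: x = -sqrt(6) - 1 ≈ -3.4495 (local maximum); x = -1 + sqrt(6) ≈ 1.4495 (local minimum)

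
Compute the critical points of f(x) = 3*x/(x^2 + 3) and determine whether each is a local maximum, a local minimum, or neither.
f'(x) = 3*(3 - x^2)/(x^4 + 6*x^2 + 9)

Solve f'(x) = 0:
  f'(x) = -3*(x^2 - 3)/(x^2 + 3)^2; the denominator is positive wherever f is defined, so f'(x) = 0 ⇔ 9 - 3*x^2 = 0.
  Factor: 9 - 3*x^2 = -3*(x^2 - 3); x^2 - 3 = 0 has no rational roots; quadratic formula: x = (0 ± √12)/2.
  ⇒ x = -sqrt(3) ≈ -1.7321, sqrt(3) ≈ 1.7321

f''(x) = 6*x*(x^2 - 9)/(x^2 + 3)^3
Second-derivative test at each critical point:
  f''(-1.7321) = 0.2887 > 0 → local minimum
  f''(1.7321) = -0.2887 < 0 → local maximum

Critical points: x = -sqrt(3) ≈ -1.7321 (local minimum); x = sqrt(3) ≈ 1.7321 (local maximum)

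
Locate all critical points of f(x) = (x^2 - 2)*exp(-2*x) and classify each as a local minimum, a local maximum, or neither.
f'(x) = 2*(-x^2 + x + 2)*exp(-2*x)

Solve f'(x) = 0:
  f'(x) = (-2*x^2 + 2*x + 4)·exp(-2*x) and exp(-2*x) > 0 for every x, so f'(x) = 0 ⇔ -2*x^2 + 2*x + 4 = 0.
  Factor: -2*x^2 + 2*x + 4 = -2*(x - 2)*(x + 1) = 0.
  ⇒ x = -1, 2

f''(x) = 2*(2*x^2 - 4*x - 3)*exp(-2*x)
Second-derivative test at each critical point:
  f''(-1) = 44.3343 > 0 → local minimum
  f''(2) = -0.1099 < 0 → local maximum

Critical points: x = -1 (local minimum); x = 2 (local maximum)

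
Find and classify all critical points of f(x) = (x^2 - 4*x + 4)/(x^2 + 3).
f'(x) = 2*(2*x^2 - x - 6)/(x^4 + 6*x^2 + 9)

Solve f'(x) = 0:
  f'(x) = 2*(x - 2)*(2*x + 3)/(x^2 + 3)^2; the denominator is positive wherever f is defined, so f'(x) = 0 ⇔ 4*x^2 - 2*x - 12 = 0.
  Factor: 4*x^2 - 2*x - 12 = 2*(x - 2)*(2*x + 3) = 0.
  ⇒ x = -3/2, 2

f''(x) = 2*(-4*x^3 + 3*x^2 + 36*x - 3)/(x^6 + 9*x^4 + 27*x^2 + 27)
Second-derivative test at each critical point:
  f''(-3/2) = -32/63 < 0 → local maximum
  f''(2) = 2/7 > 0 → local minimum

Critical points: x = -3/2 (local maximum); x = 2 (local minimum)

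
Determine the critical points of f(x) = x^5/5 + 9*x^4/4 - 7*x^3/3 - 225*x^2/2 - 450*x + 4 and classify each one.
f'(x) = x^4 + 9*x^3 - 7*x^2 - 225*x - 450

Solve f'(x) = 0:
  Factor: x^4 + 9*x^3 - 7*x^2 - 225*x - 450 = (x - 5)*(x + 3)*(x + 5)*(x + 6) = 0.
  ⇒ x = -6, -5, -3, 5

f''(x) = 4*x^3 + 27*x^2 - 14*x - 225
Second-derivative test at each critical point:
  f''(-6) = -33 < 0 → local maximum
  f''(-5) = 20 > 0 → local minimum
  f''(-3) = -48 < 0 → local maximum
  f''(5) = 880 > 0 → local minimum

Critical points: x = -6 (local maximum); x = -5 (local minimum); x = -3 (local maximum); x = 5 (local minimum)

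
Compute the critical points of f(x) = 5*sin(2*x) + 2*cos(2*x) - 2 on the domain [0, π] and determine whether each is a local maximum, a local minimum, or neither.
f'(x) = -4*sin(2*x) + 10*cos(2*x)

Solve f'(x) = 0 on [0, π]:
  f'(x) = 0 ⇔ 5*cos(2*x) = 2*sin(2*x) ⇔ tan(2*x) = 5/2, i.e. 2*x = arctan(5/2) + nπ; keep the solutions lying in [0, π].
  ⇒ x = atan(5/2)/2 ≈ 0.5951, atan(5/2)/2 + pi/2 ≈ 2.1659

f''(x) = -20*sin(2*x) - 8*cos(2*x)
Second-derivative test at each critical point:
  f''(0.5951) = -21.5407 < 0 → local maximum
  f''(2.1659) = 21.5407 > 0 → local minimum

Critical points: x = atan(5/2)/2 ≈ 0.5951 (local maximum); x = atan(5/2)/2 + pi/2 ≈ 2.1659 (local minimum)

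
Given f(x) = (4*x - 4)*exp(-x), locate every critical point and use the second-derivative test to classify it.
f'(x) = 4*(2 - x)*exp(-x)

Solve f'(x) = 0:
  f'(x) = (8 - 4*x)·exp(-x) and exp(-x) > 0 for every x, so f'(x) = 0 ⇔ 8 - 4*x = 0.
  Factor: 8 - 4*x = -4*(x - 2) = 0.
  ⇒ x = 2

f''(x) = 4*(x - 3)*exp(-x)
Second-derivative test at each critical point:
  f''(2) = -0.5413 < 0 → local maximum

Critical points: x = 2 (local maximum)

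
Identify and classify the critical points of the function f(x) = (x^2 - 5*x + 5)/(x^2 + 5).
f'(x) = 5*(x^2 - 5)/(x^4 + 10*x^2 + 25)

Solve f'(x) = 0:
  f'(x) = 5*(x^2 - 5)/(x^2 + 5)^2; the denominator is positive wherever f is defined, so f'(x) = 0 ⇔ 5*x^2 - 25 = 0.
  Factor: 5*x^2 - 25 = 5*(x^2 - 5); x^2 - 5 = 0 has no rational roots; quadratic formula: x = (0 ± √20)/2.
  ⇒ x = -sqrt(5) ≈ -2.2361, sqrt(5) ≈ 2.2361

f''(x) = 10*x*(15 - x^2)/(x^6 + 15*x^4 + 75*x^2 + 125)
Second-derivative test at each critical point:
  f''(-2.2361) = -0.2236 < 0 → local maximum
  f''(2.2361) = 0.2236 > 0 → local minimum

Critical points: x = -sqrt(5) ≈ -2.2361 (local maximum); x = sqrt(5) ≈ 2.2361 (local minimum)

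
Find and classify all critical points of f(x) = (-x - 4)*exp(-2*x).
f'(x) = (2*x + 7)*exp(-2*x)

Solve f'(x) = 0:
  f'(x) = (2*x + 7)·exp(-2*x) and exp(-2*x) > 0 for every x, so f'(x) = 0 ⇔ 2*x + 7 = 0.
  2*x + 7 = 0.
  ⇒ x = -7/2

f''(x) = 4*(-x - 3)*exp(-2*x)
Second-derivative test at each critical point:
  f''(-7/2) = 2193.2663 > 0 → local minimum

Critical points: x = -7/2 (local minimum)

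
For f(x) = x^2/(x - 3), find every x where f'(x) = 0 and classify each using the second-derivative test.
f'(x) = x*(x - 6)/(x^2 - 6*x + 9)

Solve f'(x) = 0:
  f'(x) = x*(x - 6)/(x - 3)^2; the denominator is positive wherever f is defined, so f'(x) = 0 ⇔ x^2 - 6*x = 0.
  Factor: x^2 - 6*x = x*(x - 6) = 0.
  ⇒ x = 0, 6

f''(x) = 18/(x^3 - 9*x^2 + 27*x - 27)
Second-derivative test at each critical point:
  f''(0) = -2/3 < 0 → local maximum
  f''(6) = 2/3 > 0 → local minimum

Critical points: x = 0 (local maximum); x = 6 (local minimum)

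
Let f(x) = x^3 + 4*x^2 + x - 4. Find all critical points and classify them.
f'(x) = 3*x^2 + 8*x + 1

Solve f'(x) = 0:
  3*x^2 + 8*x + 1 = 0 has no rational roots; quadratic formula: x = (-8 ± √52)/6.
  ⇒ x = -4/3 - sqrt(13)/3 ≈ -2.5352, -4/3 + sqrt(13)/3 ≈ -0.1315

f''(x) = 6*x + 8
Second-derivative test at each critical point:
  f''(-2.5352) = -7.2111 < 0 → local maximum
  f''(-0.1315) = 7.2111 > 0 → local minimum

Critical points: x = -4/3 - sqrt(13)/3 ≈ -2.5352 (local maximum); x = -4/3 + sqrt(13)/3 ≈ -0.1315 (local minimum)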